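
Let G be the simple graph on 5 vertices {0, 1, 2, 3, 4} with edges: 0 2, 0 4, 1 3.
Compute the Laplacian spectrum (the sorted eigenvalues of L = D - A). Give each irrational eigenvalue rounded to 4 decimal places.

[0, 0, 1, 2, 3]

Reading degrees in the order [0, 1, 2, 3, 4] gives [2, 1, 1, 1, 1]; set D = diag(2, 1, 1, 1, 1) and form L = D - A. Since every row of L sums to 0, the all-ones vector is in the kernel and 0 is an eigenvalue. The 2 zero eigenvalues correspond to the 2 connected components. The eigenvalues sum to 6, which equals trace(L) = 2|E|.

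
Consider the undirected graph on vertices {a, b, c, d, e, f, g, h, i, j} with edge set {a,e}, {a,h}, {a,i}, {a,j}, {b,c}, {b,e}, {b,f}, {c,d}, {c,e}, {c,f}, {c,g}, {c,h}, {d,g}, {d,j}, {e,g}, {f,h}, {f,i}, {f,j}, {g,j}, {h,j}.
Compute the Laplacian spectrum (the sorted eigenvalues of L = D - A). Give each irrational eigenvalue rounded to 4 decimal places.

Each diagonal entry of L is the vertex degree and each off-diagonal entry is -1 where an edge is present, 0 otherwise; in the order [a, b, c, d, e, f, g, h, i, j] the diagonal is [4, 3, 6, 3, 4, 5, 4, 4, 2, 5]. Since every row of L sums to 0, the all-ones vector is in the kernel and 0 is an eigenvalue. By the matrix-tree theorem the graph has (1/10) * product of the nonzero eigenvalues = 24088 spanning trees.

[0, 1.5165, 2.2569, 2.9702, 3.3726, 4.5291, 5.1656, 5.9526, 6.6479, 7.5885]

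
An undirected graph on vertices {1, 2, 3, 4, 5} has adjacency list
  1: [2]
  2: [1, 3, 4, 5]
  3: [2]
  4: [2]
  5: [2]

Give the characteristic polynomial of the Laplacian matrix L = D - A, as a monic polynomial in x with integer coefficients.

x^5 - 8x^4 + 18x^3 - 16x^2 + 5x

With the vertex order [1, 2, 3, 4, 5], the degrees are [1, 4, 1, 1, 1], giving D = diag(1, 4, 1, 1, 1) and L = D - A. Computing det(xI - L) by cofactor expansion (or equivalently via sum-over-permutations) gives x^5 - 8x^4 + 18x^3 - 16x^2 + 5x. The constant term is 0 because L is singular (the all-ones vector lies in its kernel). By the matrix-tree theorem the graph has (1/5) * product of the nonzero eigenvalues = 1 spanning tree.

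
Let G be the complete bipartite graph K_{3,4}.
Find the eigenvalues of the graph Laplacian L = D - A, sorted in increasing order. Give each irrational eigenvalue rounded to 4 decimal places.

[0, 3, 3, 3, 4, 4, 7]

The graph has 7 vertices and degree multiset [4, 4, 4, 3, 3, 3, 3]; D is the diagonal matrix of degrees and L = D - A. The multiplicity of 0 as a Laplacian eigenvalue equals the number of connected components. By the matrix-tree theorem the graph has (1/7) * product of the nonzero eigenvalues = 432 spanning trees. The eigenvalues sum to 24, which equals trace(L) = 2|E|.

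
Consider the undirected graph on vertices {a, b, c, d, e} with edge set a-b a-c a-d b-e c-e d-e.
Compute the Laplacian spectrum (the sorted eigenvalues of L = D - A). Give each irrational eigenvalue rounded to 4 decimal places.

With the vertex order [a, b, c, d, e], the degrees are [3, 2, 2, 2, 3], giving D = diag(3, 2, 2, 2, 3) and L = D - A. L is symmetric positive semidefinite, so every eigenvalue is real and nonnegative. There is one zero in the spectrum, matching the 1 component.

[0, 2, 2, 3, 5]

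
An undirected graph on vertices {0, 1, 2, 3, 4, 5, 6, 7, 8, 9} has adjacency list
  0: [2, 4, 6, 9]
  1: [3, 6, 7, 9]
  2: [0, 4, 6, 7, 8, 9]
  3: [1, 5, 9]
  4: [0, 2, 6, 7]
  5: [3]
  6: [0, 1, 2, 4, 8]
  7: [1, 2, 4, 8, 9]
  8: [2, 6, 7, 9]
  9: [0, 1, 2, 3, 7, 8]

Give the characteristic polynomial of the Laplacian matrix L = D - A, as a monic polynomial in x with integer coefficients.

x^10 - 42x^9 + 763x^8 - 7842x^7 + 50019x^6 - 203960x^5 + 526220x^4 - 813852x^3 + 661347x^2 - 197310x

With the vertex order [0, 1, 2, 3, 4, 5, 6, 7, 8, 9], the degrees are [4, 4, 6, 3, 4, 1, 5, 5, 4, 6], giving D = diag(4, 4, 6, 3, 4, 1, 5, 5, 4, 6) and L = D - A. Computing det(xI - L) by cofactor expansion (or equivalently via sum-over-permutations) gives x^10 - 42x^9 + 763x^8 - 7842x^7 + 50019x^6 - 203960x^5 + 526220x^4 - 813852x^3 + 661347x^2 - 197310x. The constant term is 0 because L is singular (the all-ones vector lies in its kernel). The largest eigenvalue, 7.7045, is at most the vertex count 10.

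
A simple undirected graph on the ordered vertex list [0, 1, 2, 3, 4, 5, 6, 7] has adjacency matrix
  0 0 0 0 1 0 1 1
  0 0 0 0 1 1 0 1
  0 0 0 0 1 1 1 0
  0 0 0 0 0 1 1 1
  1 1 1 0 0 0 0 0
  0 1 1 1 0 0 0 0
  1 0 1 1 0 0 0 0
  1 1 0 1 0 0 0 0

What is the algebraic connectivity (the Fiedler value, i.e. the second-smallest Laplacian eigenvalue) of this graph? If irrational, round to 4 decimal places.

2

Reading degrees in the order [0, 1, 2, 3, 4, 5, 6, 7] gives [3, 3, 3, 3, 3, 3, 3, 3]; set D = diag(3, 3, 3, 3, 3, 3, 3, 3) and form L = D - A. The sorted Laplacian eigenvalues are [0, 2, 2, 2, 4, 4, 4, 6]; the algebraic connectivity is the second entry, 2. The largest eigenvalue, 6, is at most the vertex count 8. By the matrix-tree theorem the graph has (1/8) * product of the nonzero eigenvalues = 384 spanning trees.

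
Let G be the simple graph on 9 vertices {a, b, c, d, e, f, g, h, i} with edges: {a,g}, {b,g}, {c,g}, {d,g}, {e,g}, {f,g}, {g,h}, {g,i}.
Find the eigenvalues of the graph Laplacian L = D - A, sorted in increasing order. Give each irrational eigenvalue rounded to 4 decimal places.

Reading degrees in the order [a, b, c, d, e, f, g, h, i] gives [1, 1, 1, 1, 1, 1, 8, 1, 1]; set D = diag(1, 1, 1, 1, 1, 1, 8, 1, 1) and form L = D - A. L is symmetric positive semidefinite, so every eigenvalue is real and nonnegative. There is one zero in the spectrum, matching the 1 component.

[0, 1, 1, 1, 1, 1, 1, 1, 9]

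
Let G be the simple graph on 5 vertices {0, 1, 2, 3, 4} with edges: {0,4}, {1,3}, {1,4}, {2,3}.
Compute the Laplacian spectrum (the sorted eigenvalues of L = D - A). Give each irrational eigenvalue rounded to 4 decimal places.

Each diagonal entry of L is the vertex degree and each off-diagonal entry is -1 where an edge is present, 0 otherwise; in the order [0, 1, 2, 3, 4] the diagonal is [1, 2, 1, 2, 2]. Diagonalising L (or applying a numerical eigensolver to the 5x5 matrix) gives the spectrum above. The single zero eigenvalue shows the graph is connected. By the matrix-tree theorem the graph has (1/5) * product of the nonzero eigenvalues = 1 spanning tree.

[0, 0.3820, 1.3820, 2.6180, 3.6180]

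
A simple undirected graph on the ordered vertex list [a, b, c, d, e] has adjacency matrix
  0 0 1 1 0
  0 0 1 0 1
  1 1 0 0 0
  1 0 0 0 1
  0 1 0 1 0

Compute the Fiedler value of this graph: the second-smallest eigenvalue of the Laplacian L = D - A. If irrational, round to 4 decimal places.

Reading degrees in the order [a, b, c, d, e] gives [2, 2, 2, 2, 2]; set D = diag(2, 2, 2, 2, 2) and form L = D - A. The smallest Laplacian eigenvalue is always 0. The next one, lambda_2 = 1.3820, measures how hard the graph is to disconnect: larger values mean better connectivity. There is one zero in the spectrum, matching the 1 component. The largest eigenvalue, 3.6180, is at most the vertex count 5.

1.3820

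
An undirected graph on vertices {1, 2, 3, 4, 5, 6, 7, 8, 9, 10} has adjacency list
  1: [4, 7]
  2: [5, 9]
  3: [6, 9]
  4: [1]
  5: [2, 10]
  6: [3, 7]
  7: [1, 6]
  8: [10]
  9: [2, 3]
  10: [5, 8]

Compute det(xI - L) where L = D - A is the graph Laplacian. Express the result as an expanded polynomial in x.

x^10 - 18x^9 + 136x^8 - 560x^7 + 1365x^6 - 2002x^5 + 1716x^4 - 792x^3 + 165x^2 - 10x

With the vertex order [1, 2, 3, 4, 5, 6, 7, 8, 9, 10], the degrees are [2, 2, 2, 1, 2, 2, 2, 1, 2, 2], giving D = diag(2, 2, 2, 1, 2, 2, 2, 1, 2, 2) and L = D - A. L has integer entries, so p(x) = det(xI - L) has integer coefficients. Expanding the determinant yields x^10 - 18x^9 + 136x^8 - 560x^7 + 1365x^6 - 2002x^5 + 1716x^4 - 792x^3 + 165x^2 - 10x. The coefficient of x^9 equals -trace(L) = -18, matching the sum of degrees. By the matrix-tree theorem the graph has (1/10) * product of the nonzero eigenvalues = 1 spanning tree.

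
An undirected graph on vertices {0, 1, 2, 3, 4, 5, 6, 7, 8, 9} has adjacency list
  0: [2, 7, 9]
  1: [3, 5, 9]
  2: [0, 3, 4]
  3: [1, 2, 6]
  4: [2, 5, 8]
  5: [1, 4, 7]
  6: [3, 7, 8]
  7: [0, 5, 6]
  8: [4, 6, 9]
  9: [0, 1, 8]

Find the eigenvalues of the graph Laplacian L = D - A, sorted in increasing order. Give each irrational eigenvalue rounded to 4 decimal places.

Reading degrees in the order [0, 1, 2, 3, 4, 5, 6, 7, 8, 9] gives [3, 3, 3, 3, 3, 3, 3, 3, 3, 3]; set D = diag(3, 3, 3, 3, 3, 3, 3, 3, 3, 3) and form L = D - A. Since every row of L sums to 0, the all-ones vector is in the kernel and 0 is an eigenvalue. The largest eigenvalue, 5, is at most the vertex count 10. There is one zero in the spectrum, matching the 1 component.

[0, 2, 2, 2, 2, 2, 5, 5, 5, 5]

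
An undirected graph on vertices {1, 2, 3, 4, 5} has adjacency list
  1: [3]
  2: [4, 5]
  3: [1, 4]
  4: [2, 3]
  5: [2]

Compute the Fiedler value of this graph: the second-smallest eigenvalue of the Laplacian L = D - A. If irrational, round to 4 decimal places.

0.3820

Reading degrees in the order [1, 2, 3, 4, 5] gives [1, 2, 2, 2, 1]; set D = diag(1, 2, 2, 2, 1) and form L = D - A. The sorted Laplacian eigenvalues are [0, 0.3820, 1.3820, 2.6180, 3.6180]; the algebraic connectivity is the second entry, 0.3820. The largest eigenvalue, 3.6180, is at most the vertex count 5.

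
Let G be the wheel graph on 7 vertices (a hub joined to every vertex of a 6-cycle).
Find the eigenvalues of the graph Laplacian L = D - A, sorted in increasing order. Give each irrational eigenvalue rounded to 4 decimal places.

[0, 2, 2, 4, 4, 5, 7]

The graph has 7 vertices and degree multiset [6, 3, 3, 3, 3, 3, 3]; D is the diagonal matrix of degrees and L = D - A. The multiplicity of 0 as a Laplacian eigenvalue equals the number of connected components. The largest eigenvalue, 7, is at most the vertex count 7. By the matrix-tree theorem the graph has (1/7) * product of the nonzero eigenvalues = 320 spanning trees.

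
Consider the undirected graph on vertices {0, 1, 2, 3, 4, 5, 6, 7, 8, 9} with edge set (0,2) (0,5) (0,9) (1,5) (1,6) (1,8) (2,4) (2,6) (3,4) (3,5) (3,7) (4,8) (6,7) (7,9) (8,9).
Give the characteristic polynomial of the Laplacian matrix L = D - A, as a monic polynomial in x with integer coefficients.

x^10 - 30x^9 + 390x^8 - 2880x^7 + 13305x^6 - 39882x^5 + 77640x^4 - 94800x^3 + 66000x^2 - 20000x

Each diagonal entry of L is the vertex degree and each off-diagonal entry is -1 where an edge is present, 0 otherwise; in the order [0, 1, 2, 3, 4, 5, 6, 7, 8, 9] the diagonal is [3, 3, 3, 3, 3, 3, 3, 3, 3, 3]. L has integer entries, so p(x) = det(xI - L) has integer coefficients. Expanding the determinant yields x^10 - 30x^9 + 390x^8 - 2880x^7 + 13305x^6 - 39882x^5 + 77640x^4 - 94800x^3 + 66000x^2 - 20000x. The constant term is 0 because L is singular (the all-ones vector lies in its kernel). By the matrix-tree theorem the graph has (1/10) * product of the nonzero eigenvalues = 2000 spanning trees.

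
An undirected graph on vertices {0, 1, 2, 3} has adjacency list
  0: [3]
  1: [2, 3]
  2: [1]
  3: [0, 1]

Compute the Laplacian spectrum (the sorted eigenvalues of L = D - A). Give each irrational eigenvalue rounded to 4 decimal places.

[0, 0.5858, 2, 3.4142]

Reading degrees in the order [0, 1, 2, 3] gives [1, 2, 1, 2]; set D = diag(1, 2, 1, 2) and form L = D - A. Diagonalising L (or applying a numerical eigensolver to the 4x4 matrix) gives the spectrum above. The single zero eigenvalue shows the graph is connected. By the matrix-tree theorem the graph has (1/4) * product of the nonzero eigenvalues = 1 spanning tree.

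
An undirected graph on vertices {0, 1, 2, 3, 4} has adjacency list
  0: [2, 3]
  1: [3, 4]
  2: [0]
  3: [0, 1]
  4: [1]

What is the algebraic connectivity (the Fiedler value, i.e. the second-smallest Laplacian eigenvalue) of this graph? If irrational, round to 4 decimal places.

0.3820

Each diagonal entry of L is the vertex degree and each off-diagonal entry is -1 where an edge is present, 0 otherwise; in the order [0, 1, 2, 3, 4] the diagonal is [2, 2, 1, 2, 1]. The smallest Laplacian eigenvalue is always 0. The next one, lambda_2 = 0.3820, measures how hard the graph is to disconnect: larger values mean better connectivity. By the matrix-tree theorem the graph has (1/5) * product of the nonzero eigenvalues = 1 spanning tree.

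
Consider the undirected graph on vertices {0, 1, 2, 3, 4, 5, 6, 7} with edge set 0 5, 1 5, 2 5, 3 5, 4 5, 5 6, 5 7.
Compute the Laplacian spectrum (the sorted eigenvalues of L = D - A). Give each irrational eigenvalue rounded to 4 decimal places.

Reading degrees in the order [0, 1, 2, 3, 4, 5, 6, 7] gives [1, 1, 1, 1, 1, 7, 1, 1]; set D = diag(1, 1, 1, 1, 1, 7, 1, 1) and form L = D - A. The multiplicity of 0 as a Laplacian eigenvalue equals the number of connected components. The single zero eigenvalue shows the graph is connected. The largest eigenvalue, 8, is at most the vertex count 8.

[0, 1, 1, 1, 1, 1, 1, 8]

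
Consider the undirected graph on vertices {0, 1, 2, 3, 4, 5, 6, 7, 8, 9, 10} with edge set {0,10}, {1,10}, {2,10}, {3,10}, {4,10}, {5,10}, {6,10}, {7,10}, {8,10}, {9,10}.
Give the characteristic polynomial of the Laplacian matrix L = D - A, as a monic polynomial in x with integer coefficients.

x^11 - 20x^10 + 135x^9 - 480x^8 + 1050x^7 - 1512x^6 + 1470x^5 - 960x^4 + 405x^3 - 100x^2 + 11x

Reading degrees in the order [0, 1, 2, 3, 4, 5, 6, 7, 8, 9, 10] gives [1, 1, 1, 1, 1, 1, 1, 1, 1, 1, 10]; set D = diag(1, 1, 1, 1, 1, 1, 1, 1, 1, 1, 10) and form L = D - A. L has integer entries, so p(x) = det(xI - L) has integer coefficients. Expanding the determinant yields x^11 - 20x^10 + 135x^9 - 480x^8 + 1050x^7 - 1512x^6 + 1470x^5 - 960x^4 + 405x^3 - 100x^2 + 11x. The constant term is 0 because L is singular (the all-ones vector lies in its kernel). By the matrix-tree theorem the graph has (1/11) * product of the nonzero eigenvalues = 1 spanning tree.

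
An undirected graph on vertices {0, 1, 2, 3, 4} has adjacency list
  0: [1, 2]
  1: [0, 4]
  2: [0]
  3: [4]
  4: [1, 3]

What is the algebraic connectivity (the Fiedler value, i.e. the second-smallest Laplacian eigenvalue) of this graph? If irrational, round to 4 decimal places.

0.3820

With the vertex order [0, 1, 2, 3, 4], the degrees are [2, 2, 1, 1, 2], giving D = diag(2, 2, 1, 1, 2) and L = D - A. The smallest Laplacian eigenvalue is always 0. The next one, lambda_2 = 0.3820, measures how hard the graph is to disconnect: larger values mean better connectivity.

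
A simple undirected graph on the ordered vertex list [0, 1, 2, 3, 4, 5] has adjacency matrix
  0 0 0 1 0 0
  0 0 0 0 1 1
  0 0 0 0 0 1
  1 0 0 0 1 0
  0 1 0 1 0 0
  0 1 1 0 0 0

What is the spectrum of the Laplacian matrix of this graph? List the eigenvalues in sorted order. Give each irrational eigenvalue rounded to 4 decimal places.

[0, 0.2679, 1, 2, 3, 3.7321]

Each diagonal entry of L is the vertex degree and each off-diagonal entry is -1 where an edge is present, 0 otherwise; in the order [0, 1, 2, 3, 4, 5] the diagonal is [1, 2, 1, 2, 2, 2]. L is symmetric positive semidefinite, so every eigenvalue is real and nonnegative. The eigenvalues sum to 10, which equals trace(L) = 2|E|.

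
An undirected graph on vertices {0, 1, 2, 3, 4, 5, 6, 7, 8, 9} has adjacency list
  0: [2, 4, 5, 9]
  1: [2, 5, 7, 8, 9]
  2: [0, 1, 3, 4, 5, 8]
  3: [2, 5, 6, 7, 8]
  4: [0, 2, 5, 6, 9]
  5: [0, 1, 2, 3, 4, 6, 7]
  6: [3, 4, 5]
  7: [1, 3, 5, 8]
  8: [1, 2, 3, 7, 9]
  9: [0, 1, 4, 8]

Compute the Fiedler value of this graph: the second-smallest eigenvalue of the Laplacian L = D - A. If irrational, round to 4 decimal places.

2.4524

Reading degrees in the order [0, 1, 2, 3, 4, 5, 6, 7, 8, 9] gives [4, 5, 6, 5, 5, 7, 3, 4, 5, 4]; set D = diag(4, 5, 6, 5, 5, 7, 3, 4, 5, 4) and form L = D - A. Computing the eigenvalues of L and sorting gives [0, 2.4524, 2.5986, 4.1885, 5, 5.3224, 5.8434, 6.3963, 7.8642, 8.3341]. The Fiedler value lambda_2 = 2.4524 is strictly positive, so the graph is connected. The largest eigenvalue, 8.3341, is at most the vertex count 10.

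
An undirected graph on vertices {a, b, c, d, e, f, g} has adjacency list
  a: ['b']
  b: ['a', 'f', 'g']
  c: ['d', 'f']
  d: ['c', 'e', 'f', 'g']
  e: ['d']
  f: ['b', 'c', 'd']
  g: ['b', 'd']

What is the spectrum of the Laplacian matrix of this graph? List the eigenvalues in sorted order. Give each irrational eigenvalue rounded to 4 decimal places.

[0, 0.5926, 1.1255, 1.6855, 3.0609, 4.1723, 5.3632]

Reading degrees in the order [a, b, c, d, e, f, g] gives [1, 3, 2, 4, 1, 3, 2]; set D = diag(1, 3, 2, 4, 1, 3, 2) and form L = D - A. L is symmetric positive semidefinite, so every eigenvalue is real and nonnegative. The single zero eigenvalue shows the graph is connected. By the matrix-tree theorem the graph has (1/7) * product of the nonzero eigenvalues = 11 spanning trees.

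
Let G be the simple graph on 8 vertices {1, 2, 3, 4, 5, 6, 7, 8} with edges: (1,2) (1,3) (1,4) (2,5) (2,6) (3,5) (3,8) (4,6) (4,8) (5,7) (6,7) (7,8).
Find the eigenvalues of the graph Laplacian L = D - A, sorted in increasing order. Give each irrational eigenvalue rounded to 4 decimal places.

[0, 2, 2, 2, 4, 4, 4, 6]

Each diagonal entry of L is the vertex degree and each off-diagonal entry is -1 where an edge is present, 0 otherwise; in the order [1, 2, 3, 4, 5, 6, 7, 8] the diagonal is [3, 3, 3, 3, 3, 3, 3, 3]. Since every row of L sums to 0, the all-ones vector is in the kernel and 0 is an eigenvalue. The largest eigenvalue, 6, is at most the vertex count 8.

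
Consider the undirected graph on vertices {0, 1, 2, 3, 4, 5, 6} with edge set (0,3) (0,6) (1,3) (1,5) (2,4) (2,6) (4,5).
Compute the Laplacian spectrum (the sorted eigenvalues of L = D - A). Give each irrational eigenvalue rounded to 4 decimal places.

Each diagonal entry of L is the vertex degree and each off-diagonal entry is -1 where an edge is present, 0 otherwise; in the order [0, 1, 2, 3, 4, 5, 6] the diagonal is [2, 2, 2, 2, 2, 2, 2]. L is symmetric positive semidefinite, so every eigenvalue is real and nonnegative. The largest eigenvalue, 3.8019, is at most the vertex count 7.

[0, 0.7530, 0.7530, 2.4450, 2.4450, 3.8019, 3.8019]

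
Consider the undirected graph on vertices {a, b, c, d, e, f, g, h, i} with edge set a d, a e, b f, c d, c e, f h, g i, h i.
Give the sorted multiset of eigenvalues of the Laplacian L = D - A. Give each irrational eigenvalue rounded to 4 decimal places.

[0, 0, 0.3820, 1.3820, 2, 2, 2.6180, 3.6180, 4]

Reading degrees in the order [a, b, c, d, e, f, g, h, i] gives [2, 1, 2, 2, 2, 2, 1, 2, 2]; set D = diag(2, 1, 2, 2, 2, 2, 1, 2, 2) and form L = D - A. L is symmetric positive semidefinite, so every eigenvalue is real and nonnegative. The 2 zero eigenvalues correspond to the 2 connected components.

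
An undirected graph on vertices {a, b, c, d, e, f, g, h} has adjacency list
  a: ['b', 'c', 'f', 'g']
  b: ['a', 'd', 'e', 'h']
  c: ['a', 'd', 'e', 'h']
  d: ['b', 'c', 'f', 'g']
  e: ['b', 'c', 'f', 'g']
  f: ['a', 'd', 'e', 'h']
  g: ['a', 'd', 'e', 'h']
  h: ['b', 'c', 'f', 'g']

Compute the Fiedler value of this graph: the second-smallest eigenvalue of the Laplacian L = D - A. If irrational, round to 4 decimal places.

4

Reading degrees in the order [a, b, c, d, e, f, g, h] gives [4, 4, 4, 4, 4, 4, 4, 4]; set D = diag(4, 4, 4, 4, 4, 4, 4, 4) and form L = D - A. The sorted Laplacian eigenvalues are [0, 4, 4, 4, 4, 4, 4, 8]; the algebraic connectivity is the second entry, 4. There is one zero in the spectrum, matching the 1 component.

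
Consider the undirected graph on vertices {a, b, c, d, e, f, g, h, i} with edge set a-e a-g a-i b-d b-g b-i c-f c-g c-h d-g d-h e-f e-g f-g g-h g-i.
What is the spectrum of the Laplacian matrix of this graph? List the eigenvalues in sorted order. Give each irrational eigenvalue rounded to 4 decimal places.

Reading degrees in the order [a, b, c, d, e, f, g, h, i] gives [3, 3, 3, 3, 3, 3, 8, 3, 3]; set D = diag(3, 3, 3, 3, 3, 3, 8, 3, 3) and form L = D - A. The multiplicity of 0 as a Laplacian eigenvalue equals the number of connected components. There is one zero in the spectrum, matching the 1 component.

[0, 1.5858, 1.5858, 3, 3, 4.4142, 4.4142, 5, 9]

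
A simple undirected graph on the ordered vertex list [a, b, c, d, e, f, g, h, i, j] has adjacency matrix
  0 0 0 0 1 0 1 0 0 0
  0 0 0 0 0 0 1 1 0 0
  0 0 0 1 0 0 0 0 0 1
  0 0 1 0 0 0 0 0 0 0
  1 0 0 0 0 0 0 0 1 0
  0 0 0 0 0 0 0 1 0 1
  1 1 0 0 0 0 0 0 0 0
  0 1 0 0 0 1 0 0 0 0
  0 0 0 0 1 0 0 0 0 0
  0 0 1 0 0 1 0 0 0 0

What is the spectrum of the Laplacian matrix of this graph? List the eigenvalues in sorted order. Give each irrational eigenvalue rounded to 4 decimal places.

[0, 0.0979, 0.3820, 0.8244, 1.3820, 2, 2.6180, 3.1756, 3.6180, 3.9021]

Each diagonal entry of L is the vertex degree and each off-diagonal entry is -1 where an edge is present, 0 otherwise; in the order [a, b, c, d, e, f, g, h, i, j] the diagonal is [2, 2, 2, 1, 2, 2, 2, 2, 1, 2]. The multiplicity of 0 as a Laplacian eigenvalue equals the number of connected components. The single zero eigenvalue shows the graph is connected. The largest eigenvalue, 3.9021, is at most the vertex count 10.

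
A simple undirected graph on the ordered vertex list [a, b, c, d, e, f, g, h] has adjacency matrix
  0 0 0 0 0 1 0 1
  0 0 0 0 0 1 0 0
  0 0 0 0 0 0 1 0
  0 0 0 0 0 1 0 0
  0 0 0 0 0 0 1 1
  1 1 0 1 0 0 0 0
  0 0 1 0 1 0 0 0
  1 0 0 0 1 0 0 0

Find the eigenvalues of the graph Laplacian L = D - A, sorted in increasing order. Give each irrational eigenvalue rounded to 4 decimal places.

[0, 0.1667, 0.7276, 1, 1.6353, 2.6729, 3.5643, 4.2332]

Each diagonal entry of L is the vertex degree and each off-diagonal entry is -1 where an edge is present, 0 otherwise; in the order [a, b, c, d, e, f, g, h] the diagonal is [2, 1, 1, 1, 2, 3, 2, 2]. L is symmetric positive semidefinite, so every eigenvalue is real and nonnegative.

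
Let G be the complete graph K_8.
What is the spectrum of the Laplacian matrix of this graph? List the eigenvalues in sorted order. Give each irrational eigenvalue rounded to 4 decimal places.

The graph has 8 vertices and degree multiset [7, 7, 7, 7, 7, 7, 7, 7]; D is the diagonal matrix of degrees and L = D - A. Diagonalising L (or applying a numerical eigensolver to the 8x8 matrix) gives the spectrum above. By the matrix-tree theorem the graph has (1/8) * product of the nonzero eigenvalues = 262144 spanning trees.

[0, 8, 8, 8, 8, 8, 8, 8]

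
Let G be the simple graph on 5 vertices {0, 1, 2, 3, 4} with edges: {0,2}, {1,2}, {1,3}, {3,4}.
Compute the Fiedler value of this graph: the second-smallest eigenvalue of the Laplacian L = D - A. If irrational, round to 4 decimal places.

Each diagonal entry of L is the vertex degree and each off-diagonal entry is -1 where an edge is present, 0 otherwise; in the order [0, 1, 2, 3, 4] the diagonal is [1, 2, 2, 2, 1]. Computing the eigenvalues of L and sorting gives [0, 0.3820, 1.3820, 2.6180, 3.6180]. The Fiedler value lambda_2 = 0.3820 is strictly positive, so the graph is connected. There is one zero in the spectrum, matching the 1 component.

0.3820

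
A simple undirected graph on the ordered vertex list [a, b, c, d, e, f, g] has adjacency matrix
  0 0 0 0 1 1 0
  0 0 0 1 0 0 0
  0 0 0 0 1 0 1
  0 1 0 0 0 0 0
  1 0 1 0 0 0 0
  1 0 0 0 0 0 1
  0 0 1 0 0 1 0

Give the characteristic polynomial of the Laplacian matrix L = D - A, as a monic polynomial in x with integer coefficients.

x^7 - 12x^6 + 55x^5 - 120x^4 + 125x^3 - 50x^2

With the vertex order [a, b, c, d, e, f, g], the degrees are [2, 1, 2, 1, 2, 2, 2], giving D = diag(2, 1, 2, 1, 2, 2, 2) and L = D - A. L has integer entries, so p(x) = det(xI - L) has integer coefficients. Expanding the determinant yields x^7 - 12x^6 + 55x^5 - 120x^4 + 125x^3 - 50x^2. Since p(0) = det(-L) = 0, x divides p(x). There are 2 zeros in the spectrum, matching the 2 components.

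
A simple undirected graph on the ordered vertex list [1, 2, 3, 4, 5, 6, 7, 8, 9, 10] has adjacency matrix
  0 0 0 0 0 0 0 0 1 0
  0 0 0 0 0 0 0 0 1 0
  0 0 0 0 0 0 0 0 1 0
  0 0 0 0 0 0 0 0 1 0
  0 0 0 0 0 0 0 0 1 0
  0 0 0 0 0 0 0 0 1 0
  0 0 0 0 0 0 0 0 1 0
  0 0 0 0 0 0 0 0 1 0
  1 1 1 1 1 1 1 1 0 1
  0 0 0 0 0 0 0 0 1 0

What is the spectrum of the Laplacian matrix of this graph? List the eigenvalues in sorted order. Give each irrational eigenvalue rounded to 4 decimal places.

Each diagonal entry of L is the vertex degree and each off-diagonal entry is -1 where an edge is present, 0 otherwise; in the order [1, 2, 3, 4, 5, 6, 7, 8, 9, 10] the diagonal is [1, 1, 1, 1, 1, 1, 1, 1, 9, 1]. L is symmetric positive semidefinite, so every eigenvalue is real and nonnegative. There is one zero in the spectrum, matching the 1 component. The eigenvalues sum to 18, which equals trace(L) = 2|E|.

[0, 1, 1, 1, 1, 1, 1, 1, 1, 10]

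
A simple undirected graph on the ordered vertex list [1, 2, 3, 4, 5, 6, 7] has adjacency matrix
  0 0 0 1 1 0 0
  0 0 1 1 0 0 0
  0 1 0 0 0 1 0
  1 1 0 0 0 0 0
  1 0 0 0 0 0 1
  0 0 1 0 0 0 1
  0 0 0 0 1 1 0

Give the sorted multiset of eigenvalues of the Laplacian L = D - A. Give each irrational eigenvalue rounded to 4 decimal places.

With the vertex order [1, 2, 3, 4, 5, 6, 7], the degrees are [2, 2, 2, 2, 2, 2, 2], giving D = diag(2, 2, 2, 2, 2, 2, 2) and L = D - A. L is symmetric positive semidefinite, so every eigenvalue is real and nonnegative. The eigenvalues sum to 14, which equals trace(L) = 2|E|.

[0, 0.7530, 0.7530, 2.4450, 2.4450, 3.8019, 3.8019]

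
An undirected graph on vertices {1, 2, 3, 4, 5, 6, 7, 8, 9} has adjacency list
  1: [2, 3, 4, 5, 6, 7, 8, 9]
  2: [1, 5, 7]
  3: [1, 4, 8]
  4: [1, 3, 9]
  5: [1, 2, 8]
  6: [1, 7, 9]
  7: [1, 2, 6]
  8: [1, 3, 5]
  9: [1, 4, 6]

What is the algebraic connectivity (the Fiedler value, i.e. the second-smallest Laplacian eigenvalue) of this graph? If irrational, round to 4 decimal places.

1.5858

With the vertex order [1, 2, 3, 4, 5, 6, 7, 8, 9], the degrees are [8, 3, 3, 3, 3, 3, 3, 3, 3], giving D = diag(8, 3, 3, 3, 3, 3, 3, 3, 3) and L = D - A. Computing the eigenvalues of L and sorting gives [0, 1.5858, 1.5858, 3, 3, 4.4142, 4.4142, 5, 9]. The Fiedler value lambda_2 = 1.5858 is strictly positive, so the graph is connected. By the matrix-tree theorem the graph has (1/9) * product of the nonzero eigenvalues = 2205 spanning trees.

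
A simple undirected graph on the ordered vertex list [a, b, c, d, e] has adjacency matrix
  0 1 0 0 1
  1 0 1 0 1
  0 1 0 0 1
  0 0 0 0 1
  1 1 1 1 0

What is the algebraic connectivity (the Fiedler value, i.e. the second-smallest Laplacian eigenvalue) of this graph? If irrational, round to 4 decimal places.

Reading degrees in the order [a, b, c, d, e] gives [2, 3, 2, 1, 4]; set D = diag(2, 3, 2, 1, 4) and form L = D - A. The smallest Laplacian eigenvalue is always 0. The next one, lambda_2 = 1, measures how hard the graph is to disconnect: larger values mean better connectivity.

1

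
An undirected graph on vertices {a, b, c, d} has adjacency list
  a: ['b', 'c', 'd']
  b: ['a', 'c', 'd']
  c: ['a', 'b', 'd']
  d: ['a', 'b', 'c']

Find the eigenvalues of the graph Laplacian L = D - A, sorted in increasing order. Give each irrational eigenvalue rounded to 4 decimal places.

With the vertex order [a, b, c, d], the degrees are [3, 3, 3, 3], giving D = diag(3, 3, 3, 3) and L = D - A. L is symmetric positive semidefinite, so every eigenvalue is real and nonnegative. The largest eigenvalue, 4, is at most the vertex count 4. There is one zero in the spectrum, matching the 1 component.

[0, 4, 4, 4]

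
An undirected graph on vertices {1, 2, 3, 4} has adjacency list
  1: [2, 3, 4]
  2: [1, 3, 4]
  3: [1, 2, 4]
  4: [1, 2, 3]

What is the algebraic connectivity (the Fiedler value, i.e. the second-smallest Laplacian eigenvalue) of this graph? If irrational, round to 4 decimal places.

Reading degrees in the order [1, 2, 3, 4] gives [3, 3, 3, 3]; set D = diag(3, 3, 3, 3) and form L = D - A. Computing the eigenvalues of L and sorting gives [0, 4, 4, 4]. The Fiedler value lambda_2 = 4 is strictly positive, so the graph is connected. The eigenvalues sum to 12, which equals trace(L) = 2|E|.

4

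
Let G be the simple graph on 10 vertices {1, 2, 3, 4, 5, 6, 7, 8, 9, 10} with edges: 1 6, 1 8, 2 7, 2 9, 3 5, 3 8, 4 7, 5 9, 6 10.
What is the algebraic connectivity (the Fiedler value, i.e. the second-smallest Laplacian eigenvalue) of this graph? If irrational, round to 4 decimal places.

0.0979

Each diagonal entry of L is the vertex degree and each off-diagonal entry is -1 where an edge is present, 0 otherwise; in the order [1, 2, 3, 4, 5, 6, 7, 8, 9, 10] the diagonal is [2, 2, 2, 1, 2, 2, 2, 2, 2, 1]. Computing the eigenvalues of L and sorting gives [0, 0.0979, 0.3820, 0.8244, 1.3820, 2, 2.6180, 3.1756, 3.6180, 3.9021]. The Fiedler value lambda_2 = 0.0979 is strictly positive, so the graph is connected. The eigenvalues sum to 18, which equals trace(L) = 2|E|.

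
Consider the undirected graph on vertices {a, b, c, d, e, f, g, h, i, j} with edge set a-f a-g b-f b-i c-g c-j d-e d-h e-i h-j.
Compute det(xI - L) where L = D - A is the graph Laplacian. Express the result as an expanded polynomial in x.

With the vertex order [a, b, c, d, e, f, g, h, i, j], the degrees are [2, 2, 2, 2, 2, 2, 2, 2, 2, 2], giving D = diag(2, 2, 2, 2, 2, 2, 2, 2, 2, 2) and L = D - A. L has integer entries, so p(x) = det(xI - L) has integer coefficients. Expanding the determinant yields x^10 - 20x^9 + 170x^8 - 800x^7 + 2275x^6 - 4004x^5 + 4290x^4 - 2640x^3 + 825x^2 - 100x. Since p(0) = det(-L) = 0, x divides p(x).

x^10 - 20x^9 + 170x^8 - 800x^7 + 2275x^6 - 4004x^5 + 4290x^4 - 2640x^3 + 825x^2 - 100x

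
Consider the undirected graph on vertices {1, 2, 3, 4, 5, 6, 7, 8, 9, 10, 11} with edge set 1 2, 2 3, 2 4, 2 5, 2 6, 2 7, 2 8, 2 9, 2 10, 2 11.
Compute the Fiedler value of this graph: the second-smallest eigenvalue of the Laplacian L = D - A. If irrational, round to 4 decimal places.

With the vertex order [1, 2, 3, 4, 5, 6, 7, 8, 9, 10, 11], the degrees are [1, 10, 1, 1, 1, 1, 1, 1, 1, 1, 1], giving D = diag(1, 10, 1, 1, 1, 1, 1, 1, 1, 1, 1) and L = D - A. The smallest Laplacian eigenvalue is always 0. The next one, lambda_2 = 1, measures how hard the graph is to disconnect: larger values mean better connectivity. By the matrix-tree theorem the graph has (1/11) * product of the nonzero eigenvalues = 1 spanning tree.

1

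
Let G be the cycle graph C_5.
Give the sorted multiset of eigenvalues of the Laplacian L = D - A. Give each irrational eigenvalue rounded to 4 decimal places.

The graph has 5 vertices and degree multiset [2, 2, 2, 2, 2]; D is the diagonal matrix of degrees and L = D - A. L is symmetric positive semidefinite, so every eigenvalue is real and nonnegative. By the matrix-tree theorem the graph has (1/5) * product of the nonzero eigenvalues = 5 spanning trees.

[0, 1.3820, 1.3820, 3.6180, 3.6180]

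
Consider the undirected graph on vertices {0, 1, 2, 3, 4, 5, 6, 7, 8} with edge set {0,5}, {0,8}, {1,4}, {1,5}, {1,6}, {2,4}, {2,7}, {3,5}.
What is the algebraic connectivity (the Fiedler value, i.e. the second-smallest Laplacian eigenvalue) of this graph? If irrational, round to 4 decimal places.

0.1862

With the vertex order [0, 1, 2, 3, 4, 5, 6, 7, 8], the degrees are [2, 3, 2, 1, 2, 3, 1, 1, 1], giving D = diag(2, 3, 2, 1, 2, 3, 1, 1, 1) and L = D - A. The smallest Laplacian eigenvalue is always 0. The next one, lambda_2 = 0.1862, measures how hard the graph is to disconnect: larger values mean better connectivity. By the matrix-tree theorem the graph has (1/9) * product of the nonzero eigenvalues = 1 spanning tree.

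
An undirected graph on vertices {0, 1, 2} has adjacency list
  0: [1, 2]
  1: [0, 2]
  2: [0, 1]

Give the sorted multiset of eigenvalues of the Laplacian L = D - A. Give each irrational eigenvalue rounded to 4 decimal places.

[0, 3, 3]

Each diagonal entry of L is the vertex degree and each off-diagonal entry is -1 where an edge is present, 0 otherwise; in the order [0, 1, 2] the diagonal is [2, 2, 2]. The multiplicity of 0 as a Laplacian eigenvalue equals the number of connected components. The single zero eigenvalue shows the graph is connected. By the matrix-tree theorem the graph has (1/3) * product of the nonzero eigenvalues = 3 spanning trees.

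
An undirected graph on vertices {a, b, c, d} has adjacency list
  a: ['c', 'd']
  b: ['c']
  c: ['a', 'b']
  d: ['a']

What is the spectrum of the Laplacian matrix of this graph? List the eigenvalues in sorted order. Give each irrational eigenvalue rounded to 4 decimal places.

[0, 0.5858, 2, 3.4142]

With the vertex order [a, b, c, d], the degrees are [2, 1, 2, 1], giving D = diag(2, 1, 2, 1) and L = D - A. The multiplicity of 0 as a Laplacian eigenvalue equals the number of connected components. The single zero eigenvalue shows the graph is connected. The largest eigenvalue, 3.4142, is at most the vertex count 4.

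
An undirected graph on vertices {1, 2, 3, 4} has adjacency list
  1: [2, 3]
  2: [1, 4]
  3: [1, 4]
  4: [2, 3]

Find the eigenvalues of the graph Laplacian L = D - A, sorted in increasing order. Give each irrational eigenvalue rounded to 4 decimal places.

[0, 2, 2, 4]

With the vertex order [1, 2, 3, 4], the degrees are [2, 2, 2, 2], giving D = diag(2, 2, 2, 2) and L = D - A. Diagonalising L (or applying a numerical eigensolver to the 4x4 matrix) gives the spectrum above. The largest eigenvalue, 4, is at most the vertex count 4.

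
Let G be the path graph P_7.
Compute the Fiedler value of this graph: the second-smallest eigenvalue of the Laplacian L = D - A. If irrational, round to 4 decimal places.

The graph has 7 vertices and degree multiset [2, 2, 2, 2, 2, 1, 1]; D is the diagonal matrix of degrees and L = D - A. The smallest Laplacian eigenvalue is always 0. The next one, lambda_2 = 0.1981, measures how hard the graph is to disconnect: larger values mean better connectivity. By the matrix-tree theorem the graph has (1/7) * product of the nonzero eigenvalues = 1 spanning tree. The largest eigenvalue, 3.8019, is at most the vertex count 7.

0.1981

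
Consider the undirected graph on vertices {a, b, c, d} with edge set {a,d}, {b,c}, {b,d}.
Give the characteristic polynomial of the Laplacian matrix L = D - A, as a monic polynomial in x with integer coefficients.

x^4 - 6x^3 + 10x^2 - 4x

Reading degrees in the order [a, b, c, d] gives [1, 2, 1, 2]; set D = diag(1, 2, 1, 2) and form L = D - A. Computing det(xI - L) by cofactor expansion (or equivalently via sum-over-permutations) gives x^4 - 6x^3 + 10x^2 - 4x. Since p(0) = det(-L) = 0, x divides p(x).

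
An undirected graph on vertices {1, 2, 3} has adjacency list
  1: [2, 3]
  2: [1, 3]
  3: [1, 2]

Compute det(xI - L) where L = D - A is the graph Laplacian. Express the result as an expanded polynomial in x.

With the vertex order [1, 2, 3], the degrees are [2, 2, 2], giving D = diag(2, 2, 2) and L = D - A. L has integer entries, so p(x) = det(xI - L) has integer coefficients. Expanding the determinant yields x^3 - 6x^2 + 9x. The constant term is 0 because L is singular (the all-ones vector lies in its kernel). The eigenvalues sum to 6, which equals trace(L) = 2|E|.

x^3 - 6x^2 + 9x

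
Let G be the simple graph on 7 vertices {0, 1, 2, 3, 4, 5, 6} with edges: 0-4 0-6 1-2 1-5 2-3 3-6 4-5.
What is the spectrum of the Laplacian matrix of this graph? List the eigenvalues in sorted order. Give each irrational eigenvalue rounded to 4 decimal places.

With the vertex order [0, 1, 2, 3, 4, 5, 6], the degrees are [2, 2, 2, 2, 2, 2, 2], giving D = diag(2, 2, 2, 2, 2, 2, 2) and L = D - A. The multiplicity of 0 as a Laplacian eigenvalue equals the number of connected components. The single zero eigenvalue shows the graph is connected. The eigenvalues sum to 14, which equals trace(L) = 2|E|. There is one zero in the spectrum, matching the 1 component.

[0, 0.7530, 0.7530, 2.4450, 2.4450, 3.8019, 3.8019]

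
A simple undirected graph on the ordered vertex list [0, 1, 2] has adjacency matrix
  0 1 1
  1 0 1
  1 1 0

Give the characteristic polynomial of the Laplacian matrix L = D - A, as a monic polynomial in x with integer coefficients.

With the vertex order [0, 1, 2], the degrees are [2, 2, 2], giving D = diag(2, 2, 2) and L = D - A. L has integer entries, so p(x) = det(xI - L) has integer coefficients. Expanding the determinant yields x^3 - 6x^2 + 9x. The coefficient of x^2 equals -trace(L) = -6, matching the sum of degrees. There is one zero in the spectrum, matching the 1 component. The eigenvalues sum to 6, which equals trace(L) = 2|E|.

x^3 - 6x^2 + 9x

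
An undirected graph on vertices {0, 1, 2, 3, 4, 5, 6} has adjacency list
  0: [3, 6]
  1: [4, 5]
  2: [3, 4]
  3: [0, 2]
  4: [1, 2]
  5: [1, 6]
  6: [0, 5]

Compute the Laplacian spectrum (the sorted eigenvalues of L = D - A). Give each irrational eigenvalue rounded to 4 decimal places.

[0, 0.7530, 0.7530, 2.4450, 2.4450, 3.8019, 3.8019]

Reading degrees in the order [0, 1, 2, 3, 4, 5, 6] gives [2, 2, 2, 2, 2, 2, 2]; set D = diag(2, 2, 2, 2, 2, 2, 2) and form L = D - A. The multiplicity of 0 as a Laplacian eigenvalue equals the number of connected components. The single zero eigenvalue shows the graph is connected. The largest eigenvalue, 3.8019, is at most the vertex count 7. By the matrix-tree theorem the graph has (1/7) * product of the nonzero eigenvalues = 7 spanning trees.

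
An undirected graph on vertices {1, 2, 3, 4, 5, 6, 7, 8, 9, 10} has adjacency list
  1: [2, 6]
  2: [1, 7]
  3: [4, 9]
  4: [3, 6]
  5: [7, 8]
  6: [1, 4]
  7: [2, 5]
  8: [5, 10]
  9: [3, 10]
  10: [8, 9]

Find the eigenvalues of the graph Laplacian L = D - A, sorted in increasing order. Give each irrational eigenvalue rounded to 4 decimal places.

[0, 0.3820, 0.3820, 1.3820, 1.3820, 2.6180, 2.6180, 3.6180, 3.6180, 4]

Each diagonal entry of L is the vertex degree and each off-diagonal entry is -1 where an edge is present, 0 otherwise; in the order [1, 2, 3, 4, 5, 6, 7, 8, 9, 10] the diagonal is [2, 2, 2, 2, 2, 2, 2, 2, 2, 2]. Diagonalising L (or applying a numerical eigensolver to the 10x10 matrix) gives the spectrum above. The single zero eigenvalue shows the graph is connected. By the matrix-tree theorem the graph has (1/10) * product of the nonzero eigenvalues = 10 spanning trees.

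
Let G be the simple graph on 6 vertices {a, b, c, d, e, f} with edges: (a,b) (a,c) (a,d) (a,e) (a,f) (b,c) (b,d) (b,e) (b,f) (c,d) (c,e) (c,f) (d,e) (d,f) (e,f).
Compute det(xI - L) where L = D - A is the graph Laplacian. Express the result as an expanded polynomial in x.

x^6 - 30x^5 + 360x^4 - 2160x^3 + 6480x^2 - 7776x

Each diagonal entry of L is the vertex degree and each off-diagonal entry is -1 where an edge is present, 0 otherwise; in the order [a, b, c, d, e, f] the diagonal is [5, 5, 5, 5, 5, 5]. Computing det(xI - L) by cofactor expansion (or equivalently via sum-over-permutations) gives x^6 - 30x^5 + 360x^4 - 2160x^3 + 6480x^2 - 7776x. Since p(0) = det(-L) = 0, x divides p(x). By the matrix-tree theorem the graph has (1/6) * product of the nonzero eigenvalues = 1296 spanning trees.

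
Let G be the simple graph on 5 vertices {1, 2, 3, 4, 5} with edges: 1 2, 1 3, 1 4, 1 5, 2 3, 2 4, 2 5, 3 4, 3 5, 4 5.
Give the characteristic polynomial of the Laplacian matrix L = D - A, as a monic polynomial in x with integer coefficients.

Each diagonal entry of L is the vertex degree and each off-diagonal entry is -1 where an edge is present, 0 otherwise; in the order [1, 2, 3, 4, 5] the diagonal is [4, 4, 4, 4, 4]. The eigenvalues of L are [0, 5, 5, 5, 5]; the characteristic polynomial is the product of (x - lambda_i), which multiplies out to x^5 - 20x^4 + 150x^3 - 500x^2 + 625x. The coefficient of x^4 equals -trace(L) = -20, matching the sum of degrees. The eigenvalues sum to 20, which equals trace(L) = 2|E|. By the matrix-tree theorem the graph has (1/5) * product of the nonzero eigenvalues = 125 spanning trees.

x^5 - 20x^4 + 150x^3 - 500x^2 + 625x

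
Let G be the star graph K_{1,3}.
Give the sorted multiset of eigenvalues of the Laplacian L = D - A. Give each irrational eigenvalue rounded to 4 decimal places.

[0, 1, 1, 4]

The graph has 4 vertices and degree multiset [3, 1, 1, 1]; D is the diagonal matrix of degrees and L = D - A. L is symmetric positive semidefinite, so every eigenvalue is real and nonnegative. The largest eigenvalue, 4, is at most the vertex count 4.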